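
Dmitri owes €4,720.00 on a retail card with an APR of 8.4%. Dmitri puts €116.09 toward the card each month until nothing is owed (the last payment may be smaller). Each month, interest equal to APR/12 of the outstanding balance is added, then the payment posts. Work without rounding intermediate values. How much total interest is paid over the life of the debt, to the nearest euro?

€854

Monthly rate r = 8.4%/12 = 0.7% = 0.007.
Payoff takes n = ⌈−ln(1 − rB₀/P)/ln(1+r)⌉ = ⌈48.013⌉ = 49 payments; the last is €1.56.
Total paid = 48·€116.09 + €1.56 = €5,573.88.
Total interest = total paid − principal = €5,573.88 − €4,720.00 = €853.88.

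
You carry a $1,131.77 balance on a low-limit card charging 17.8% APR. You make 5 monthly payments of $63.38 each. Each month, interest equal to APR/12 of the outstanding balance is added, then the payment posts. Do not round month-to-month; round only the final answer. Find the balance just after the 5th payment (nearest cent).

Monthly rate r = 17.8%/12 = 1.48333% = 0.0148333.
Each month: B ← B·(1+r) − $63.38.
Month 1: interest $16.79; balance after payment $1,085.18.
Month 2: interest $16.10; balance after payment $1,037.89.
Month 3: interest $15.40; balance after payment $989.91.
Month 4: interest $14.68; balance after payment $941.21.
Month 5: interest $13.96; balance after payment $891.80.

$891.80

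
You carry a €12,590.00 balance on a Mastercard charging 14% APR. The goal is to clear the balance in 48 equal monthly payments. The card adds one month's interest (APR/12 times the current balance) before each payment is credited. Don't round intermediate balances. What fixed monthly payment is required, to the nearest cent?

€344.04

Monthly rate r = 14%/12 = 1.16667% = 0.0116667.
Level-payment amortization: P = B₀·r / (1 − (1+r)^(−n)) = 12590.00·0.0116667 / (1 − 1.01167^(−48)).
Denominator 1 − (1+r)^(−48) = 0.42693637.
P = 146.883 / 0.42693637 ≈ 344.04.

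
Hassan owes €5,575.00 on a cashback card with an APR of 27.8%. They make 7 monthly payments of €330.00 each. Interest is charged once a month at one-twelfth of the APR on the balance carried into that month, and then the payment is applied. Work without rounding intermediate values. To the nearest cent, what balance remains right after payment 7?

€4,067.51

Monthly rate r = 27.8%/12 = 2.31667% = 0.0231667.
Each month: B ← B·(1+r) − €330.00.
Month 1: interest €129.15; balance after payment €5,374.15.
Month 2: interest €124.50; balance after payment €5,168.66.
Month 3: interest €119.74; balance after payment €4,958.40.
Month 4: interest €114.87; balance after payment €4,743.27.
Month 5: interest €109.89; balance after payment €4,523.15.
Month 6: interest €104.79; balance after payment €4,297.94.
Month 7: interest €99.57; balance after payment €4,067.51.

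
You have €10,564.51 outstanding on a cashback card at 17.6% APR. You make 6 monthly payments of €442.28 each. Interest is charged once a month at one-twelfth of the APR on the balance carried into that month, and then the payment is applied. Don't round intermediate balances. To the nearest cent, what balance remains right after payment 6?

€8,776.04

Monthly rate r = 17.6%/12 = 1.46667% = 0.0146667.
Each month: B ← B·(1+r) − €442.28.
Month 1: interest €154.95; balance after payment €10,277.18.
Month 2: interest €150.73; balance after payment €9,985.63.
Month 3: interest €146.46; balance after payment €9,689.80.
Month 4: interest €142.12; balance after payment €9,389.64.
Month 5: interest €137.71; balance after payment €9,085.08.
Month 6: interest €133.25; balance after payment €8,776.04.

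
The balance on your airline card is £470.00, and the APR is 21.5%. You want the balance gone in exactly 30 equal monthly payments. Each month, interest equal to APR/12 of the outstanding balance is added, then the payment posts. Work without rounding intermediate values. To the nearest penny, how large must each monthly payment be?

£20.39

Monthly rate r = 21.5%/12 = 1.79167% = 0.0179167.
Level-payment amortization: P = B₀·r / (1 − (1+r)^(−n)) = 470.00·0.0179167 / (1 − 1.01792^(−30)).
Denominator 1 − (1+r)^(−30) = 0.413006568.
P = 8.42083 / 0.413006568 ≈ 20.39.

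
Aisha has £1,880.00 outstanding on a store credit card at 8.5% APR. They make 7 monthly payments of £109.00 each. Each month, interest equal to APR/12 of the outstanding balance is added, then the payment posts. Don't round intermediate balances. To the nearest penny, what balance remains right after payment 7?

Monthly rate r = 8.5%/12 = 0.708333% = 0.00708333.
Each month: B ← B·(1+r) − £109.00.
Month 1: interest £13.32; balance after payment £1,784.32.
Month 2: interest £12.64; balance after payment £1,687.96.
Month 3: interest £11.96; balance after payment £1,590.91.
Month 4: interest £11.27; balance after payment £1,493.18.
Month 5: interest £10.58; balance after payment £1,394.76.
Month 6: interest £9.88; balance after payment £1,295.64.
Month 7: interest £9.18; balance after payment £1,195.81.

£1,195.81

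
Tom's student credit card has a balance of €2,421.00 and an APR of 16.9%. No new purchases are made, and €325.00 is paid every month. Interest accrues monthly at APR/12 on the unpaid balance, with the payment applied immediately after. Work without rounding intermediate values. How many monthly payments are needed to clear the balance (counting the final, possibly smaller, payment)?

8 months

Monthly rate r = 16.9%/12 = 1.40833% = 0.0140833.
Recurrence: B ← B·(1+r) − €325.00.
Month 1: interest €34.10; balance after payment €2,130.10.
Month 2: interest €30.00; balance after payment €1,835.09.
Closed form: n = −ln(1 − rB₀/P)/ln(1+r) = −ln(0.89509)/ln(1.01408) ≈ 7.925, so the balance reaches zero during payment 8.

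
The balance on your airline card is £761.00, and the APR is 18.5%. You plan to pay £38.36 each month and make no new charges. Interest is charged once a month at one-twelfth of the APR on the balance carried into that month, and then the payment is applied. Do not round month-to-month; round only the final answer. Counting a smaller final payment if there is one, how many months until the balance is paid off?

24 payments

Monthly rate r = 18.5%/12 = 1.54167% = 0.0154167.
Recurrence: B ← B·(1+r) − £38.36.
Month 1: interest £11.73; balance after payment £734.37.
Month 2: interest £11.32; balance after payment £707.33.
Closed form: n = −ln(1 − rB₀/P)/ln(1+r) = −ln(0.69416)/ln(1.01542) ≈ 23.861, so the balance reaches zero during payment 24.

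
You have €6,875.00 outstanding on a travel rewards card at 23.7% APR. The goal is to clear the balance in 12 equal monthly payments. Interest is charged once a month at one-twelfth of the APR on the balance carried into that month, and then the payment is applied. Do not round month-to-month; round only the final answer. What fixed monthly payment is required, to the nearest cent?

Monthly rate r = 23.7%/12 = 1.975% = 0.01975.
Level-payment amortization: P = B₀·r / (1 − (1+r)^(−n)) = 6875.00·0.01975 / (1 − 1.01975^(−12)).
Denominator 1 − (1+r)^(−12) = 0.209184028.
P = 135.781 / 0.209184028 ≈ 649.10.

€649.10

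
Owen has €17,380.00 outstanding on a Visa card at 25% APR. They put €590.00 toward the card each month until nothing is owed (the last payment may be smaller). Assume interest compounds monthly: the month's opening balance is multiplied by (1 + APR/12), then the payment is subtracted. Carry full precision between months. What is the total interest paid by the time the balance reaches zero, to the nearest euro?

Monthly rate r = 25%/12 = 2.08333% = 0.0208333.
Payoff takes n = ⌈−ln(1 − rB₀/P)/ln(1+r)⌉ = ⌈46.129⌉ = 47 payments; the last is €76.66.
Total paid = 46·€590.00 + €76.66 = €27,216.66.
Total interest = total paid − principal = €27,216.66 − €17,380.00 = €9,836.66.

€9,837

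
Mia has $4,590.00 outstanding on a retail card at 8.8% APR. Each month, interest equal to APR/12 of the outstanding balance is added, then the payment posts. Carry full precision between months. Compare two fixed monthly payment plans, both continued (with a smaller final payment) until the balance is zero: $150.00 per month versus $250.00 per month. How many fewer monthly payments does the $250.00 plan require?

Monthly rate r = 8.8%/12 = 0.733333% = 0.00733333.
At $150.00/mo: n = ⌈−ln(1 − rB₀/P)/ln(1+r)⌉ = 35 payments (last $117.01); total interest = total paid − $4,590.00 = $627.01.
At $250.00/mo: 20 payments (last $198.08); total interest $358.08.
Payments saved = 35 − 20 = 15.

15 fewer payments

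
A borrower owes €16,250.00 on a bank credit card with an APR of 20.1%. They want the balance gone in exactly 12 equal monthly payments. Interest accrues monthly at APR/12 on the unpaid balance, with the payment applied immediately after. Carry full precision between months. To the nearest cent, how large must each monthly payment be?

Monthly rate r = 20.1%/12 = 1.675% = 0.01675.
Level-payment amortization: P = B₀·r / (1 − (1+r)^(−n)) = 16250.00·0.01675 / (1 − 1.01675^(−12)).
Denominator 1 − (1+r)^(−12) = 0.180724765.
P = 272.188 / 0.180724765 ≈ 1506.09.

€1,506.09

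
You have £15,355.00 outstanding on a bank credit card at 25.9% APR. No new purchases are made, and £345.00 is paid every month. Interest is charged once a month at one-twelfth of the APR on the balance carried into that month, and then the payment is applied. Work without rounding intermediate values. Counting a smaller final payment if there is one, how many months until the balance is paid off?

152 months

Monthly rate r = 25.9%/12 = 2.15833% = 0.0215833.
Recurrence: B ← B·(1+r) − £345.00.
Month 1: interest £331.41; balance after payment £15,341.41.
Month 2: interest £331.12; balance after payment £15,327.53.
Closed form: n = −ln(1 − rB₀/P)/ln(1+r) = −ln(0.039385)/ln(1.02158) ≈ 151.466, so the balance reaches zero during payment 152.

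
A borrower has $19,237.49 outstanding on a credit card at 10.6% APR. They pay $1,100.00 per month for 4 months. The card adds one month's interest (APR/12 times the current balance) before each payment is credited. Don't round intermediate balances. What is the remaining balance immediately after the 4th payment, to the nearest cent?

$15,467.63

Monthly rate r = 10.6%/12 = 0.883333% = 0.00883333.
Each month: B ← B·(1+r) − $1,100.00.
Month 1: interest $169.93; balance after payment $18,307.42.
Month 2: interest $161.72; balance after payment $17,369.14.
Month 3: interest $153.43; balance after payment $16,422.56.
Month 4: interest $145.07; balance after payment $15,467.63.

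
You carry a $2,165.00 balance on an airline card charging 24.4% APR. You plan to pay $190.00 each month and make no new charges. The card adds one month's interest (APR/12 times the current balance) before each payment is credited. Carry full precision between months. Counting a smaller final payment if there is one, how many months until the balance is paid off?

14 payments

Monthly rate r = 24.4%/12 = 2.03333% = 0.0203333.
Recurrence: B ← B·(1+r) − $190.00.
Month 1: interest $44.02; balance after payment $2,019.02.
Month 2: interest $41.05; balance after payment $1,870.08.
Closed form: n = −ln(1 − rB₀/P)/ln(1+r) = −ln(0.76831)/ln(1.02033) ≈ 13.094, so the balance reaches zero during payment 14.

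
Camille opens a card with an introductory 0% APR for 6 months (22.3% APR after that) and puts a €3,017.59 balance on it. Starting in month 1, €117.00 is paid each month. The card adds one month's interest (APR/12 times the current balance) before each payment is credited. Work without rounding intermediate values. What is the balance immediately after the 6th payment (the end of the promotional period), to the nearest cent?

€2,315.59

Promo months 1–6 at r₀ = 0%/12 = 0; months 7+ at r₁ = 22.3%/12 = 0.0185833.
After month 6 (no interest yet): B = €3,017.59 − 6·€117.00 = €2,315.59.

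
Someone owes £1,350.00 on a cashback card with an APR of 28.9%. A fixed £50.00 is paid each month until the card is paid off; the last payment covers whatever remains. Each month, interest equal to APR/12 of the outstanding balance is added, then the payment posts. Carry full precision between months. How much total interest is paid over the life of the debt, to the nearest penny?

Monthly rate r = 28.9%/12 = 2.40833% = 0.0240833.
Payoff takes n = ⌈−ln(1 − rB₀/P)/ln(1+r)⌉ = ⌈44.144⌉ = 45 payments; the last is £7.28.
Total paid = 44·£50.00 + £7.28 = £2,207.28.
Total interest = total paid − principal = £2,207.28 − £1,350.00 = £857.28.

£857.28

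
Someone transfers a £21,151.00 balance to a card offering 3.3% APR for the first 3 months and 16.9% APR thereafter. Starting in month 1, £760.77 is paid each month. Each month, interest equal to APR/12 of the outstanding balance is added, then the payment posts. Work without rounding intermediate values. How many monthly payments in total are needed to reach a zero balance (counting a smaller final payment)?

35 payments

Promo months 1–3 at r₀ = 3.3%/12 = 0.00275; months 4+ at r₁ = 16.9%/12 = 0.0140833.
After month 3: iterate B ← B·(1+r₀) − £760.77 for 3 months → £19,037.38.
Then at r₁ with £760.77/mo: n₂ = −ln(1 − r₁·B/P)/ln(1+r₁) ≈ 31.07 → 32 more payments.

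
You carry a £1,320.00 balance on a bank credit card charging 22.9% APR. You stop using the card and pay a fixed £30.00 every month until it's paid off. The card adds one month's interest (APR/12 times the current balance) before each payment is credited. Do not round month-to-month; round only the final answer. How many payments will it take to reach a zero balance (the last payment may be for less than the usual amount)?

97 payments

Monthly rate r = 22.9%/12 = 1.90833% = 0.0190833.
Recurrence: B ← B·(1+r) − £30.00.
Month 1: interest £25.19; balance after payment £1,315.19.
Month 2: interest £25.10; balance after payment £1,310.29.
Closed form: n = −ln(1 − rB₀/P)/ln(1+r) = −ln(0.16033)/ln(1.01908) ≈ 96.834, so the balance reaches zero during payment 97.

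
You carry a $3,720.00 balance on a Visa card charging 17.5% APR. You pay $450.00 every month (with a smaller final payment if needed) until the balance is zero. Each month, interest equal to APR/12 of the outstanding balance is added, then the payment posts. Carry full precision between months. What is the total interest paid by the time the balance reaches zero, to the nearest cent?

$273.25

Monthly rate r = 17.5%/12 = 1.45833% = 0.0145833.
Payoff takes n = ⌈−ln(1 − rB₀/P)/ln(1+r)⌉ = ⌈8.873⌉ = 9 payments; the last is $393.25.
Total paid = 8·$450.00 + $393.25 = $3,993.25.
Total interest = total paid − principal = $3,993.25 − $3,720.00 = $273.25.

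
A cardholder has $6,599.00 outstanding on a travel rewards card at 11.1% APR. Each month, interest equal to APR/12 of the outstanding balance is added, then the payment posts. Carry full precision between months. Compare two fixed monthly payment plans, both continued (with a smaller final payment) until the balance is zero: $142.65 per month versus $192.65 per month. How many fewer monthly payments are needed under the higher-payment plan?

Monthly rate r = 11.1%/12 = 0.925% = 0.00925.
At $142.65/mo: n = ⌈−ln(1 − rB₀/P)/ln(1+r)⌉ = 61 payments (last $93.15); total interest = total paid − $6,599.00 = $2,053.15.
At $192.65/mo: 42 payments (last $74.09); total interest $1,373.74.
Payments saved = 61 − 42 = 19.

19 fewer payments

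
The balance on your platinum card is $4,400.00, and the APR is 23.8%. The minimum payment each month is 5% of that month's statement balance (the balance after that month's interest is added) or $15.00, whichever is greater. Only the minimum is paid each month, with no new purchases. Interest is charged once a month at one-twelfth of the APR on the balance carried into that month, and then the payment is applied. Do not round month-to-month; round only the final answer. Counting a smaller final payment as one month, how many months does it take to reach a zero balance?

111 months

Monthly rate r = 23.8%/12 = 1.98333% = 0.0198333.
While 5% of the post-interest balance exceeds $15.00, each month B ← (B·(1+r))·(1 − 0.05), i.e. B shrinks by the factor (1+r)·0.95 = 0.96884.
This holds for months 1–86. Entering month 87 the balance is $289.20; 5% of the post-interest balance is now below $15.00, so the flat $15.00 minimum applies from here.
From month 87 a fixed $15.00 at rate r clears $289.20 in 25 more payments. Total: 86 + 25 = 111 months.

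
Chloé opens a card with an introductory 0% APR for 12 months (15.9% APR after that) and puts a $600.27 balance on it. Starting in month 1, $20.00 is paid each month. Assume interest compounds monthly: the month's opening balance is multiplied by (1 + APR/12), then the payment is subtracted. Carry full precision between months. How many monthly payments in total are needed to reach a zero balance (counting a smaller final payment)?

Promo months 1–12 at r₀ = 0%/12 = 0; months 13+ at r₁ = 15.9%/12 = 0.01325.
After month 12 (no interest yet): B = $600.27 − 12·$20.00 = $360.27.
Then at r₁ with $20.00/mo: n₂ = −ln(1 − r₁·B/P)/ln(1+r₁) ≈ 20.72 → 21 more payments.

33 payments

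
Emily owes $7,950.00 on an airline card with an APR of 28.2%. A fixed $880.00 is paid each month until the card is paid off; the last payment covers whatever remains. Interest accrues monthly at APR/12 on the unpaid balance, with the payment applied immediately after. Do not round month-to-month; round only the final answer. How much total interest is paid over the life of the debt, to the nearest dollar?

Monthly rate r = 28.2%/12 = 2.35% = 0.0235.
Payoff takes n = ⌈−ln(1 − rB₀/P)/ln(1+r)⌉ = ⌈10.274⌉ = 11 payments; the last is $242.91.
Total paid = 10·$880.00 + $242.91 = $9,042.91.
Total interest = total paid − principal = $9,042.91 − $7,950.00 = $1,092.91.

$1,093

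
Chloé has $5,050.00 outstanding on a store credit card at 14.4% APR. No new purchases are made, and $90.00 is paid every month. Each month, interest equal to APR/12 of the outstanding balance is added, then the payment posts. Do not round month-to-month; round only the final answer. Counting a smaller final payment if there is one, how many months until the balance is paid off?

94 payments

Monthly rate r = 14.4%/12 = 1.2% = 0.012.
Recurrence: B ← B·(1+r) − $90.00.
Month 1: interest $60.60; balance after payment $5,020.60.
Month 2: interest $60.25; balance after payment $4,990.85.
Closed form: n = −ln(1 − rB₀/P)/ln(1+r) = −ln(0.32667)/ln(1.012) ≈ 93.793, so the balance reaches zero during payment 94.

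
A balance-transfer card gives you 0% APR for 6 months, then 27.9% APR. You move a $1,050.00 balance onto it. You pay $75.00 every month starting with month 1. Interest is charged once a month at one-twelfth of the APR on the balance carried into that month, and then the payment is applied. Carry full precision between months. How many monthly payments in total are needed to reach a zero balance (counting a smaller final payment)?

Promo months 1–6 at r₀ = 0%/12 = 0; months 7+ at r₁ = 27.9%/12 = 0.02325.
After month 6 (no interest yet): B = $1,050.00 − 6·$75.00 = $600.00.
Then at r₁ with $75.00/mo: n₂ = −ln(1 − r₁·B/P)/ln(1+r₁) ≈ 8.95 → 9 more payments.

15 months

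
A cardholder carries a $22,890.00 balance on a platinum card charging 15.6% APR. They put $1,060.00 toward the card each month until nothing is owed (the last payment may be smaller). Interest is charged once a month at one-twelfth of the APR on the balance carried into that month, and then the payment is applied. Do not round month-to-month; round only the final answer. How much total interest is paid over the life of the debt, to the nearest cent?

$4,154.00

Monthly rate r = 15.6%/12 = 1.3% = 0.013.
Payoff takes n = ⌈−ln(1 − rB₀/P)/ln(1+r)⌉ = ⌈25.512⌉ = 26 payments; the last is $544.00.
Total paid = 25·$1,060.00 + $544.00 = $27,044.00.
Total interest = total paid − principal = $27,044.00 − $22,890.00 = $4,154.00.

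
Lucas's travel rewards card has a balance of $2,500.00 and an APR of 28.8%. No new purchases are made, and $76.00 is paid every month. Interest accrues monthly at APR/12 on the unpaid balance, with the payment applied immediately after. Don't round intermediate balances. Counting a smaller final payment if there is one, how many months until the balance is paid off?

66 months

Monthly rate r = 28.8%/12 = 2.4% = 0.024.
Recurrence: B ← B·(1+r) − $76.00.
Month 1: interest $60.00; balance after payment $2,484.00.
Month 2: interest $59.62; balance after payment $2,467.62.
Closed form: n = −ln(1 − rB₀/P)/ln(1+r) = −ln(0.21053)/ln(1.024) ≈ 65.699, so the balance reaches zero during payment 66.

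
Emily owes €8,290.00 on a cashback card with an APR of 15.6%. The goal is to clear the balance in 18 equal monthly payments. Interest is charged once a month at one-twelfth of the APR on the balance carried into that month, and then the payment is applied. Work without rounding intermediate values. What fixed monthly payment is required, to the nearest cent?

€519.51

Monthly rate r = 15.6%/12 = 1.3% = 0.013.
Level-payment amortization: P = B₀·r / (1 − (1+r)^(−n)) = 8290.00·0.013 / (1 − 1.013^(−18)).
Denominator 1 − (1+r)^(−18) = 0.207443954.
P = 107.77 / 0.207443954 ≈ 519.51.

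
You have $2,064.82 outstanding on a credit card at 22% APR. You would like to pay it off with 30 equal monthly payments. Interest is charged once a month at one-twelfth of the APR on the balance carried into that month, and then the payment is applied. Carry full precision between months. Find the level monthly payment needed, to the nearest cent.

Monthly rate r = 22%/12 = 1.83333% = 0.0183333.
Level-payment amortization: P = B₀·r / (1 − (1+r)^(−n)) = 2064.82·0.0183333 / (1 − 1.01833^(−30)).
Denominator 1 − (1+r)^(−30) = 0.420169302.
P = 37.855 / 0.420169302 ≈ 90.09.

$90.09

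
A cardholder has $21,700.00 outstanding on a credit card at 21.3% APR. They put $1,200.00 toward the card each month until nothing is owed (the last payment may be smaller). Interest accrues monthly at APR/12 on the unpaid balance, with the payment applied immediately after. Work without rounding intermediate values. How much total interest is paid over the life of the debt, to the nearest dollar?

Monthly rate r = 21.3%/12 = 1.775% = 0.01775.
Payoff takes n = ⌈−ln(1 − rB₀/P)/ln(1+r)⌉ = ⌈22.002⌉ = 23 payments; the last is $1.97.
Total paid = 22·$1,200.00 + $1.97 = $26,401.97.
Total interest = total paid − principal = $26,401.97 − $21,700.00 = $4,701.97.

$4,702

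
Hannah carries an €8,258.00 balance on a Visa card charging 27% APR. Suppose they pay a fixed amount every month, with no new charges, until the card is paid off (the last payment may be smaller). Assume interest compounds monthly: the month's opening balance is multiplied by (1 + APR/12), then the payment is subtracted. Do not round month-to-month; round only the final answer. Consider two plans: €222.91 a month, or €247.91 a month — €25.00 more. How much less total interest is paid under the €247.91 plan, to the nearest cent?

Monthly rate r = 27%/12 = 2.25% = 0.0225.
At €222.91/mo: n = ⌈−ln(1 − rB₀/P)/ln(1+r)⌉ = 81 payments (last €130.51); total interest = total paid − €8,258.00 = €9,705.31.
At €247.91/mo: 63 payments (last €52.84); total interest €7,165.26.
Interest saved = €9,705.31 − €7,165.26 = €2,540.05.

€2,540.05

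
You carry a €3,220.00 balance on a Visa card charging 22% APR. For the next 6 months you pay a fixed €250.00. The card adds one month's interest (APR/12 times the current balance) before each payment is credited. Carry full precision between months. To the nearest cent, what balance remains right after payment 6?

€2,020.38

Monthly rate r = 22%/12 = 1.83333% = 0.0183333.
Each month: B ← B·(1+r) − €250.00.
Month 1: interest €59.03; balance after payment €3,029.03.
Month 2: interest €55.53; balance after payment €2,834.57.
Month 3: interest €51.97; balance after payment €2,636.53.
Month 4: interest €48.34; balance after payment €2,434.87.
Month 5: interest €44.64; balance after payment €2,229.51.
Month 6: interest €40.87; balance after payment €2,020.38.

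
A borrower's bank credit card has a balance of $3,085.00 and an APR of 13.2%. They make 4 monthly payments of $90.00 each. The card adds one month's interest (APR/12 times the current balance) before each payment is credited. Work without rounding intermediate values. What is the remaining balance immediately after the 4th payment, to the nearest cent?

$2,857.01

Monthly rate r = 13.2%/12 = 1.1% = 0.011.
Each month: B ← B·(1+r) − $90.00.
Month 1: interest $33.93; balance after payment $3,028.93.
Month 2: interest $33.32; balance after payment $2,972.25.
Month 3: interest $32.69; balance after payment $2,914.95.
Month 4: interest $32.06; balance after payment $2,857.01.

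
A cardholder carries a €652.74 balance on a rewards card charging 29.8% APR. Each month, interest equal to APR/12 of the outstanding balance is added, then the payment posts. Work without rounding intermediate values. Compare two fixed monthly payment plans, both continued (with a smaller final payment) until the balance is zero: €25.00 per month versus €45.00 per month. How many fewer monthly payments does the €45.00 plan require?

24 fewer payments

Monthly rate r = 29.8%/12 = 2.48333% = 0.0248333.
At €25.00/mo: n = ⌈−ln(1 − rB₀/P)/ln(1+r)⌉ = 43 payments (last €15.33); total interest = total paid − €652.74 = €412.59.
At €45.00/mo: 19 payments (last €9.42); total interest €166.68.
Payments saved = 43 − 19 = 24.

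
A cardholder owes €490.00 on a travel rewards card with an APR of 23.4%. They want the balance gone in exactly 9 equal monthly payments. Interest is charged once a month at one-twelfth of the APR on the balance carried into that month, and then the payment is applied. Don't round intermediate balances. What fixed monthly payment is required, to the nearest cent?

Monthly rate r = 23.4%/12 = 1.95% = 0.0195.
Level-payment amortization: P = B₀·r / (1 − (1+r)^(−n)) = 490.00·0.0195 / (1 − 1.0195^(−9)).
Denominator 1 − (1+r)^(−9) = 0.159544103.
P = 9.555 / 0.159544103 ≈ 59.89.

€59.89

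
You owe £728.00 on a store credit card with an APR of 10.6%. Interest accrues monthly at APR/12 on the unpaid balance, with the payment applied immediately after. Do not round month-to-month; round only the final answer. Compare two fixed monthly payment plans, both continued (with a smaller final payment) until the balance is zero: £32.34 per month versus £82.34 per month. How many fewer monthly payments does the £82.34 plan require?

16 fewer payments

Monthly rate r = 10.6%/12 = 0.883333% = 0.00883333.
At £32.34/mo: n = ⌈−ln(1 − rB₀/P)/ln(1+r)⌉ = 26 payments (last £6.78); total interest = total paid − £728.00 = £87.28.
At £82.34/mo: 10 payments (last £20.35); total interest £33.41.
Payments saved = 26 − 10 = 16.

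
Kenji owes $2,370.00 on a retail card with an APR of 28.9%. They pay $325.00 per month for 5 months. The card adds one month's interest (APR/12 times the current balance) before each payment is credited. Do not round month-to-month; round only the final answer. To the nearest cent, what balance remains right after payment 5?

Monthly rate r = 28.9%/12 = 2.40833% = 0.0240833.
Each month: B ← B·(1+r) − $325.00.
Month 1: interest $57.08; balance after payment $2,102.08.
Month 2: interest $50.63; balance after payment $1,827.70.
Month 3: interest $44.02; balance after payment $1,546.72.
Month 4: interest $37.25; balance after payment $1,258.97.
Month 5: interest $30.32; balance after payment $964.29.

$964.29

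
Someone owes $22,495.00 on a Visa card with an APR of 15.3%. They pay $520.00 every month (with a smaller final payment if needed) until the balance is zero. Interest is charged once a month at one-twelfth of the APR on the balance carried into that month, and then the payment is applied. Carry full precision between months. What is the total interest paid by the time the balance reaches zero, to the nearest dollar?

$10,422

Monthly rate r = 15.3%/12 = 1.275% = 0.01275.
Payoff takes n = ⌈−ln(1 − rB₀/P)/ln(1+r)⌉ = ⌈63.301⌉ = 64 payments; the last is $157.00.
Total paid = 63·$520.00 + $157.00 = $32,917.00.
Total interest = total paid − principal = $32,917.00 − $22,495.00 = $10,422.00.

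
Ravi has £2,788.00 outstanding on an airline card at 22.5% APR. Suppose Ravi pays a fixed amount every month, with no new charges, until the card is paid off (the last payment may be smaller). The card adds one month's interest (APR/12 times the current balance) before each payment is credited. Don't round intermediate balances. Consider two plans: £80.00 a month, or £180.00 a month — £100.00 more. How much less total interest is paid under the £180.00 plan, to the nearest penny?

£1,238.90

Monthly rate r = 22.5%/12 = 1.875% = 0.01875.
At £80.00/mo: n = ⌈−ln(1 − rB₀/P)/ln(1+r)⌉ = 58 payments (last £3.64); total interest = total paid − £2,788.00 = £1,775.64.
At £180.00/mo: 19 payments (last £84.74); total interest £536.74.
Interest saved = £1,775.64 − £536.74 = £1,238.90.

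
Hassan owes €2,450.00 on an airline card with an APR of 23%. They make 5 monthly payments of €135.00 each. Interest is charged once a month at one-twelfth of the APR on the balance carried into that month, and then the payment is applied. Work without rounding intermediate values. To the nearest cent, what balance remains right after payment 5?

€1,992.59

Monthly rate r = 23%/12 = 1.91667% = 0.0191667.
Each month: B ← B·(1+r) − €135.00.
Month 1: interest €46.96; balance after payment €2,361.96.
Month 2: interest €45.27; balance after payment €2,272.23.
Month 3: interest €43.55; balance after payment €2,180.78.
Month 4: interest €41.80; balance after payment €2,087.58.
Month 5: interest €40.01; balance after payment €1,992.59.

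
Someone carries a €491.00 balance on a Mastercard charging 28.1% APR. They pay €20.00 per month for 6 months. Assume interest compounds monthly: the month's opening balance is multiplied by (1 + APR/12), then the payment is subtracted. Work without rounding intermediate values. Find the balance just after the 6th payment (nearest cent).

Monthly rate r = 28.1%/12 = 2.34167% = 0.0234167.
Each month: B ← B·(1+r) − €20.00.
Month 1: interest €11.50; balance after payment €482.50.
Month 2: interest €11.30; balance after payment €473.80.
Month 3: interest €11.09; balance after payment €464.89.
Month 4: interest €10.89; balance after payment €455.78.
Month 5: interest €10.67; balance after payment €446.45.
Month 6: interest €10.45; balance after payment €436.90.

€436.90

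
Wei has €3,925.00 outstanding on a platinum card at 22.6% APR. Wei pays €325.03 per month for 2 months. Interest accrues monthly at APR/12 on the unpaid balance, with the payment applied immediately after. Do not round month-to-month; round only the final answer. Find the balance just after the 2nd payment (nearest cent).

€3,418.05

Monthly rate r = 22.6%/12 = 1.88333% = 0.0188333.
Each month: B ← B·(1+r) − €325.03.
Month 1: interest €73.92; balance after payment €3,673.89.
Month 2: interest €69.19; balance after payment €3,418.05.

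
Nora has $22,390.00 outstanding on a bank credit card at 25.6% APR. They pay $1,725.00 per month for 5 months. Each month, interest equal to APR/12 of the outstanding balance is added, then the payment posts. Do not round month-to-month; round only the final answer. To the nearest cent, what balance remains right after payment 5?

$15,881.43

Monthly rate r = 25.6%/12 = 2.13333% = 0.0213333.
Each month: B ← B·(1+r) − $1,725.00.
Month 1: interest $477.65; balance after payment $21,142.65.
Month 2: interest $451.04; balance after payment $19,868.70.
Month 3: interest $423.87; balance after payment $18,567.56.
Month 4: interest $396.11; balance after payment $17,238.67.
Month 5: interest $367.76; balance after payment $15,881.43.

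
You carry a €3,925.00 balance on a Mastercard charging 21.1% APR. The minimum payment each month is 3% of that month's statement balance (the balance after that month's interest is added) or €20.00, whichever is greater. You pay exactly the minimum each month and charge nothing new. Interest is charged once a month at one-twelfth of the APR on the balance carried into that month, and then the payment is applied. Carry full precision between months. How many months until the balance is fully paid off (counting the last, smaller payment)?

Monthly rate r = 21.1%/12 = 1.75833% = 0.0175833.
While 3% of the post-interest balance exceeds €20.00, each month B ← (B·(1+r))·(1 − 0.03), i.e. B shrinks by the factor (1+r)·0.97 = 0.98706.
This holds for months 1–138. Entering month 139 the balance is €650.13; 3% of the post-interest balance is now below €20.00, so the flat €20.00 minimum applies from here.
From month 139 a fixed €20.00 at rate r clears €650.13 in 49 more payments. Total: 138 + 49 = 187 months.

187 months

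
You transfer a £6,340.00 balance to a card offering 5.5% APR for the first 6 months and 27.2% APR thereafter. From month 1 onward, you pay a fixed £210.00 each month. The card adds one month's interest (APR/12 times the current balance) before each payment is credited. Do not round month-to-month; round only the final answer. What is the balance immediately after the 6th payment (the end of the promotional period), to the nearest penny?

Promo months 1–6 at r₀ = 5.5%/12 = 0.00458333; months 7+ at r₁ = 27.2%/12 = 0.0226667.
After month 6: iterate B ← B·(1+r₀) − £210.00 for 6 months → £5,241.83.

£5,241.83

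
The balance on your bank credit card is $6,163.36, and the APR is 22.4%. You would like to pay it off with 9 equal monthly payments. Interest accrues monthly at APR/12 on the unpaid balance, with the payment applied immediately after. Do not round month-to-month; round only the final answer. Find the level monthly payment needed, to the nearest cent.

$750.31

Monthly rate r = 22.4%/12 = 1.86667% = 0.0186667.
Level-payment amortization: P = B₀·r / (1 − (1+r)^(−n)) = 6163.36·0.0186667 / (1 − 1.01867^(−9)).
Denominator 1 − (1+r)^(−9) = 0.153335904.
P = 115.049 / 0.153335904 ≈ 750.31.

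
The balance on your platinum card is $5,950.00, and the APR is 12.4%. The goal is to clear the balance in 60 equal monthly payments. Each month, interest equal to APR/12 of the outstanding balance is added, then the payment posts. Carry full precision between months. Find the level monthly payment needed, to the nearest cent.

Monthly rate r = 12.4%/12 = 1.03333% = 0.0103333.
Level-payment amortization: P = B₀·r / (1 − (1+r)^(−n)) = 5950.00·0.0103333 / (1 − 1.01033^(−60)).
Denominator 1 − (1+r)^(−60) = 0.460341402.
P = 61.4833 / 0.460341402 ≈ 133.56.

$133.56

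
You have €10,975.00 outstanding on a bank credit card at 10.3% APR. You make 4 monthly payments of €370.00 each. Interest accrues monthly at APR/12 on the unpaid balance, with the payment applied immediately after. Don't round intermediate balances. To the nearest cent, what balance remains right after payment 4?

€9,857.52

Monthly rate r = 10.3%/12 = 0.858333% = 0.00858333.
Each month: B ← B·(1+r) − €370.00.
Month 1: interest €94.20; balance after payment €10,699.20.
Month 2: interest €91.83; balance after payment €10,421.04.
Month 3: interest €89.45; balance after payment €10,140.48.
Month 4: interest €87.04; balance after payment €9,857.52.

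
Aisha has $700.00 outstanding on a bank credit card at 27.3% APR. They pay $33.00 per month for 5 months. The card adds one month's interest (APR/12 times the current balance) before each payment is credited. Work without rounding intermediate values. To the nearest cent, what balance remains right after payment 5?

Monthly rate r = 27.3%/12 = 2.275% = 0.02275.
Each month: B ← B·(1+r) − $33.00.
Month 1: interest $15.92; balance after payment $682.92.
Month 2: interest $15.54; balance after payment $665.46.
Month 3: interest $15.14; balance after payment $647.60.
Month 4: interest $14.73; balance after payment $629.33.
Month 5: interest $14.32; balance after payment $610.65.

$610.65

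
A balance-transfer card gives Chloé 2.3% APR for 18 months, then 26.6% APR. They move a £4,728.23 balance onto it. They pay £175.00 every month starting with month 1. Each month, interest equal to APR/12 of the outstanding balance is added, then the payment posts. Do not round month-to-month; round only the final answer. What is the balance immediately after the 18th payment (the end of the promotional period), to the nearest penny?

£1,692.19

Promo months 1–18 at r₀ = 2.3%/12 = 0.00191667; months 19+ at r₁ = 26.6%/12 = 0.0221667.
After month 18: iterate B ← B·(1+r₀) − £175.00 for 18 months → £1,692.19.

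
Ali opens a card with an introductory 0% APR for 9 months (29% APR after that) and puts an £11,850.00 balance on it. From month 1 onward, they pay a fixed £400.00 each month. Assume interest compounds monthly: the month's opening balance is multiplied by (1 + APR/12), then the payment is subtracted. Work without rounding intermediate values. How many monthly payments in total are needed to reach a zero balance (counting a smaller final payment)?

38 payments

Promo months 1–9 at r₀ = 0%/12 = 0; months 10+ at r₁ = 29%/12 = 0.0241667.
After month 9 (no interest yet): B = £11,850.00 − 9·£400.00 = £8,250.00.
Then at r₁ with £400.00/mo: n₂ = −ln(1 − r₁·B/P)/ln(1+r₁) ≈ 28.90 → 29 more payments.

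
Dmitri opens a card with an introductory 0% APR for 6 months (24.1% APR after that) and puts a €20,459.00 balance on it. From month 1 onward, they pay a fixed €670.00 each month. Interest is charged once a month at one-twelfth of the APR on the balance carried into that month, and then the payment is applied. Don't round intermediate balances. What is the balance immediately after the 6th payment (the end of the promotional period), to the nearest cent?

€16,439.00

Promo months 1–6 at r₀ = 0%/12 = 0; months 7+ at r₁ = 24.1%/12 = 0.0200833.
After month 6 (no interest yet): B = €20,459.00 − 6·€670.00 = €16,439.00.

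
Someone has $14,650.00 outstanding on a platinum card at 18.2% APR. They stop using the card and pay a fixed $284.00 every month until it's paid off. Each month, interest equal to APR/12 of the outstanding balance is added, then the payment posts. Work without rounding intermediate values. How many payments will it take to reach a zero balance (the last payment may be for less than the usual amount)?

Monthly rate r = 18.2%/12 = 1.51667% = 0.0151667.
Recurrence: B ← B·(1+r) − $284.00.
Month 1: interest $222.19; balance after payment $14,588.19.
Month 2: interest $221.25; balance after payment $14,525.45.
Closed form: n = −ln(1 − rB₀/P)/ln(1+r) = −ln(0.21763)/ln(1.01517) ≈ 101.306, so the balance reaches zero during payment 102.

102 payments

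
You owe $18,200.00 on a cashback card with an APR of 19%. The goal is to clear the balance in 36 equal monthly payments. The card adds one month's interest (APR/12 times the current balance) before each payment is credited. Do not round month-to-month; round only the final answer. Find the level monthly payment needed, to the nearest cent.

Monthly rate r = 19%/12 = 1.58333% = 0.0158333.
Level-payment amortization: P = B₀·r / (1 − (1+r)^(−n)) = 18200.00·0.0158333 / (1 − 1.01583^(−36)).
Denominator 1 − (1+r)^(−36) = 0.431943602.
P = 288.167 / 0.431943602 ≈ 667.14.

$667.14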